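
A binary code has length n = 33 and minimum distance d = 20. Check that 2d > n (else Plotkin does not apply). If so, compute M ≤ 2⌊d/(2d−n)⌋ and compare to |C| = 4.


Plotkin bound M ≤ 4; given |C| = 4 ≤ bound (satisfied).

Check applicability: 2d = 40, n = 33.
2d − n = 7 > 0, so Plotkin applies.
Compute d/(2d−n) = 20/7 ≈ 2.8571.
⌊d/(2d−n)⌋ = 2.
Plotkin bound: M ≤ 2·2 = 4.
Given |C| = 4, check: satisfied.
This |C| is at the Plotkin bound.


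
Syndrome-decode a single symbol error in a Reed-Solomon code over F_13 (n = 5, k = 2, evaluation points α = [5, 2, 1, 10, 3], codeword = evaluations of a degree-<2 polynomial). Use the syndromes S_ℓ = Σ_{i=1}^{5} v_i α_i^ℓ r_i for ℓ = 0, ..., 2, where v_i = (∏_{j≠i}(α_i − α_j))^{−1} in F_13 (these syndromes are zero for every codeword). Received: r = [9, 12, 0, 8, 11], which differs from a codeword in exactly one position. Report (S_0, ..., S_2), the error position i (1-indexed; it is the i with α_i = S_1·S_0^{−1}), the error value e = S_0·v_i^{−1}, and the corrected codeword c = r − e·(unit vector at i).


S = (11, 6, 8), error at position 4, error magnitude e = 4, c = [9, 12, 0, 4, 11].

Step 1: column multipliers v_i = (∏_{j≠i}(α_i − α_j))^{−1} mod 13.
  i = 1 (α = 5): (5−2)(5−1)(5−10)(5−3) = 3·4·(−5)·2 = −120 ≡ 10, so v_1 = 10^{−1} = 4 (mod 13).
  i = 2 (α = 2): (2−5)(2−1)(2−10)(2−3) = (−3)·1·(−8)·(−1) = −24 ≡ 2, so v_2 = 2^{−1} = 7 (mod 13).
  i = 3 (α = 1): (1−5)(1−2)(1−10)(1−3) = (−4)·(−1)·(−9)·(−2) = 72 ≡ 7, so v_3 = 7^{−1} = 2 (mod 13).
  i = 4 (α = 10): (10−5)(10−2)(10−1)(10−3) = 5·8·9·7 = 2520 ≡ 11, so v_4 = 11^{−1} = 6 (mod 13).
  i = 5 (α = 3): (3−5)(3−2)(3−1)(3−10) = (−2)·1·2·(−7) = 28 ≡ 2, so v_5 = 2^{−1} = 7 (mod 13).
  v = [4, 7, 2, 6, 7].
Step 2: syndromes of r = [9, 12, 0, 8, 11] (all sums mod 13).
  S_0 = Σ v_i r_i = 4·9 + 7·12 + 2·0 + 6·8 + 7·11 = 245 ≡ 11.
  S_1 = Σ v_i α_i r_i = 4·5·9 + 7·2·12 + 2·1·0 + 6·10·8 + 7·3·11 = 1059 ≡ 6.
  α_i^2 mod 13 = [12, 4, 1, 9, 9].
  S_2 = Σ v_i α_i^2 r_i = 4·12·9 + 7·4·12 + 2·1·0 + 6·9·8 + 7·9·11 = 1893 ≡ 8.
  S = (11, 6, 8) ≠ 0, so r is not a codeword (an error is present).
Step 3: locate the error. For a single error e at position i, S_ℓ = v_i·e·α_i^ℓ, so α_err = S_1/S_0.
  S_0^{−1} = 11^{−1} = 6 (mod 13), so α_err = 6·6 = 36 ≡ 10 = α_4. Error position i = 4.
  Consistency check: S_2/S_1 = 8·11 = 88 ≡ 10 = α_err ✓ (single-error assumption holds).
Step 4: error magnitude e = S_0/v_4 = S_0·∏_{j≠4}(α_4 − α_j) = 11·11 = 121 ≡ 4 (mod 13).
Step 5: correct position 4: c_4 = r_4 − e = 8 − 4 ≡ 4 (mod 13). Hence c = [9, 12, 0, 4, 11].
  Check: interpolating c through the α_i gives m(x) = 1 + 12·x (degree < 2) with m(α_i) = c_i for every i, so c is indeed a codeword.


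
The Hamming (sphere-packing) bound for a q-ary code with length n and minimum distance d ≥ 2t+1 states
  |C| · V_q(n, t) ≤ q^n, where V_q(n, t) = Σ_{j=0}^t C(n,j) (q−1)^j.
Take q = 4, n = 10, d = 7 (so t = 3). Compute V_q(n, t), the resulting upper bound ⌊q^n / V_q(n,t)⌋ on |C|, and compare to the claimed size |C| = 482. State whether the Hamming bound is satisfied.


V_q(n, t) = 3676, q^n = 1048576, Hamming bound = 285, |C| = 482 > bound (violated).

Step 1: Compute V_q(n, t) = Σ_{j=0}^3 C(n, j) (q−1)^j.
  j = 0: C(10,0)·(3)^0 = 1·1 = 1.
  j = 1: C(10,1)·(3)^1 = 10·3 = 30.
  j = 2: C(10,2)·(3)^2 = 45·9 = 405.
  j = 3: C(10,3)·(3)^3 = 120·27 = 3240.
  V_q(n, t) = 1 + 30 + 405 + 3240 = 3676.
Step 2: q^n = 4^10 = 1048576.
Step 3: Hamming bound ⌊q^n / V_q(n,t)⌋ = ⌊1048576/3676⌋ = 285.
Step 4: Compare |C| = 482 to 285: violated.
The claimed |C| lies above the Hamming bound, so no 4-ary code of length 10 with d ≥ 7 can have 482 codewords.


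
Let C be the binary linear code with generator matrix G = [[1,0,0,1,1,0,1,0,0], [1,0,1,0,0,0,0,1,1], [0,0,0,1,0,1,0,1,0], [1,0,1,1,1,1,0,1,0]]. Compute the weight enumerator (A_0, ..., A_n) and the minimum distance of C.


Weight distribution: A_0 = 1, A_3 = 4, A_4 = 5, A_5 = 4, A_6 = 2. Minimum distance d = 3.

Enumerate all 2^4 = 16 messages m ∈ F_2^4.
For each, compute codeword c = mG in F_2^9, then tally its weight.
  m = 0000 → c = 000000000, weight = 0.
  m = 1000 → c = 100110100, weight = 4.
  m = 0100 → c = 101000011, weight = 4.
  m = 1100 → c = 001110111, weight = 6.
  m = 0010 → c = 000101010, weight = 3.
  m = 1010 → c = 100011110, weight = 5.
  m = 0110 → c = 101101001, weight = 5.
  m = 1110 → c = 001011101, weight = 5.
  m = 0001 → c = 101111010, weight = 6.
  m = 1001 → c = 001001110, weight = 4.
  m = 0101 → c = 000111001, weight = 4.
  m = 1101 → c = 100001101, weight = 4.
  m = 0011 → c = 101010000, weight = 3.
  m = 1011 → c = 001100100, weight = 3.
  m = 0111 → c = 000010011, weight = 3.
  m = 1111 → c = 100100111, weight = 5.
Tally weights:
  weight 0: 1 codewords.
  weight 3: 4 codewords.
  weight 4: 5 codewords.
  weight 5: 4 codewords.
  weight 6: 2 codewords.
Minimum distance d = smallest w > 0 with A_w > 0 = 3.
Sanity: Σ A_w = 16 = 2^4 = 16 ✓.


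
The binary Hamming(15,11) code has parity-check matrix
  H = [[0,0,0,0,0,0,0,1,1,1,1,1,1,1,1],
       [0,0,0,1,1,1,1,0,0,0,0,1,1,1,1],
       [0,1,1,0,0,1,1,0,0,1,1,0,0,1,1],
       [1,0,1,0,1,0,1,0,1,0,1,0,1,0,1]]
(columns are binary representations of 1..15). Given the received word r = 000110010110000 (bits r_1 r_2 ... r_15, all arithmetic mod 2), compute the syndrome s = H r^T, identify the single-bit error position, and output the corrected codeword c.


s = (1, 0, 0, 0)^T, error position = 8, corrected codeword c = 000110000110000

Compute s = H r^T mod 2 one row at a time:
  s_1 = 1 + 0 + 1 + 1 + 0 + 0 + 0 + 0 = 3 ≡ 1 (mod 2).
  s_2 = 1 + 1 + 0 + 0 + 0 + 0 + 0 + 0 = 2 ≡ 0 (mod 2).
  s_3 = 0 + 0 + 0 + 0 + 1 + 1 + 0 + 0 = 2 ≡ 0 (mod 2).
  s_4 = 0 + 0 + 1 + 0 + 0 + 1 + 0 + 0 = 2 ≡ 0 (mod 2).
s = (1, 0, 0, 0)^T — this equals column 8 of H (binary 1000), so error is at position 8.
Correct: flip bit 8 of r = 000110010110000 to get c = 000110000110000.


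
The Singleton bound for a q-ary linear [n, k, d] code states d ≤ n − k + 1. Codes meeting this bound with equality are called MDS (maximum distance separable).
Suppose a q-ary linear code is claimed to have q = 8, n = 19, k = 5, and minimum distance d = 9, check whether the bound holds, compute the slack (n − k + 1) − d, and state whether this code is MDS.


Singleton RHS = n − k + 1 = 15, slack = 6, bound satisfied, not MDS.

Singleton bound: d ≤ n − k + 1.
Here n = 19, k = 5, so n − k + 1 = 15.
Given d = 9, check d ≤ 15: YES.
Slack = (n − k + 1) − d = 6.
The code is NOT MDS (slack = 6 > 0).
Description: the claimed parameters are [19, 5, 9]_8; such a code would be non-MDS.


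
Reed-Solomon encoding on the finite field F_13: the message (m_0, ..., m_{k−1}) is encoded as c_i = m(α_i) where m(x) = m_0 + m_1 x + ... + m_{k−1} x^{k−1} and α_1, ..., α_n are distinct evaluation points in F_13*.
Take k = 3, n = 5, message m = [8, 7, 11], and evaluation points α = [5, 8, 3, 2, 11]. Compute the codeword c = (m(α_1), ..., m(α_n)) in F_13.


c = [6, 1, 11, 1, 12]

Message polynomial: m(x) = 8 + 7·x + 11·x^2 (mod 13).
For each evaluation point α_i, compute m(α_i) mod 13:
  α_1 = 5: Horner steps 11 → 10 → 6, so m(5) = 6.
  α_2 = 8: Horner steps 11 → 4 → 1, so m(8) = 1.
  α_3 = 3: Horner steps 11 → 1 → 11, so m(3) = 11.
  α_4 = 2: Horner steps 11 → 3 → 1, so m(2) = 1.
  α_5 = 11: Horner steps 11 → 11 → 12, so m(11) = 12.
Codeword c = [6, 1, 11, 1, 12] ∈ F_13^5.


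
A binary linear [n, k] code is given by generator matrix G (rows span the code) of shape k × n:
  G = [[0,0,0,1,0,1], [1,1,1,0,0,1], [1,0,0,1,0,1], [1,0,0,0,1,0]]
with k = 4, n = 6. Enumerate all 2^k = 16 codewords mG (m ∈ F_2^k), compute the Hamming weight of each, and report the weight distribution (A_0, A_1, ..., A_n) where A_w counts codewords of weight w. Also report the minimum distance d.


Weight distribution: A_0 = 1, A_1 = 2, A_2 = 2, A_3 = 4, A_4 = 5, A_5 = 2. Minimum distance d = 1.

Enumerate all 2^4 = 16 messages m ∈ F_2^4.
For each, compute codeword c = mG in F_2^6, then tally its weight.
  m = 0000 → c = 000000, weight = 0.
  m = 1000 → c = 000101, weight = 2.
  m = 0100 → c = 111001, weight = 4.
  m = 1100 → c = 111100, weight = 4.
  m = 0010 → c = 100101, weight = 3.
  m = 1010 → c = 100000, weight = 1.
  m = 0110 → c = 011100, weight = 3.
  m = 1110 → c = 011001, weight = 3.
  m = 0001 → c = 100010, weight = 2.
  m = 1001 → c = 100111, weight = 4.
  m = 0101 → c = 011011, weight = 4.
  m = 1101 → c = 011110, weight = 4.
  m = 0011 → c = 000111, weight = 3.
  m = 1011 → c = 000010, weight = 1.
  m = 0111 → c = 111110, weight = 5.
  m = 1111 → c = 111011, weight = 5.
Tally weights:
  weight 0: 1 codewords.
  weight 1: 2 codewords.
  weight 2: 2 codewords.
  weight 3: 4 codewords.
  weight 4: 5 codewords.
  weight 5: 2 codewords.
Minimum distance d = smallest w > 0 with A_w > 0 = 1.
Sanity: Σ A_w = 16 = 2^4 = 16 ✓.


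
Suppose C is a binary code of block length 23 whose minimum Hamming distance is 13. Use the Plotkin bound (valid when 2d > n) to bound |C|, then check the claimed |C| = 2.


Plotkin bound M ≤ 8; given |C| = 2 ≤ bound (satisfied).

Check applicability: 2d = 26, n = 23.
2d − n = 3 > 0, so Plotkin applies.
Compute d/(2d−n) = 13/3 ≈ 4.3333.
⌊d/(2d−n)⌋ = 4.
Plotkin bound: M ≤ 2·4 = 8.
Given |C| = 2, check: satisfied.
This |C| is below the Plotkin bound.


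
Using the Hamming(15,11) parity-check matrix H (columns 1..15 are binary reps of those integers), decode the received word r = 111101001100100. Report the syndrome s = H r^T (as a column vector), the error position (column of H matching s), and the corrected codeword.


s = (1, 1, 0, 0)^T, error position = 12, corrected codeword c = 111101001101100

Compute s = H r^T mod 2 one row at a time:
  s_1 = 0 + 1 + 1 + 0 + 0 + 1 + 0 + 0 = 3 ≡ 1 (mod 2).
  s_2 = 1 + 0 + 1 + 0 + 0 + 1 + 0 + 0 = 3 ≡ 1 (mod 2).
  s_3 = 1 + 1 + 1 + 0 + 1 + 0 + 0 + 0 = 4 ≡ 0 (mod 2).
  s_4 = 1 + 1 + 0 + 0 + 1 + 0 + 1 + 0 = 4 ≡ 0 (mod 2).
s = (1, 1, 0, 0)^T — this equals column 12 of H (binary 1100), so error is at position 12.
Correct: flip bit 12 of r = 111101001100100 to get c = 111101001101100.


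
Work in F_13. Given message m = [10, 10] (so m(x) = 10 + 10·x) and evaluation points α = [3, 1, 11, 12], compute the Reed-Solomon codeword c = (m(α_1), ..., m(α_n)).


c = [1, 7, 3, 0]

Message polynomial: m(x) = 10 + 10·x (mod 13).
For each evaluation point α_i, compute m(α_i) mod 13:
  α_1 = 3: Horner steps 10 → 1, so m(3) = 1.
  α_2 = 1: Horner steps 10 → 7, so m(1) = 7.
  α_3 = 11: Horner steps 10 → 3, so m(11) = 3.
  α_4 = 12: Horner steps 10 → 0, so m(12) = 0.
Codeword c = [1, 7, 3, 0] ∈ F_13^4.


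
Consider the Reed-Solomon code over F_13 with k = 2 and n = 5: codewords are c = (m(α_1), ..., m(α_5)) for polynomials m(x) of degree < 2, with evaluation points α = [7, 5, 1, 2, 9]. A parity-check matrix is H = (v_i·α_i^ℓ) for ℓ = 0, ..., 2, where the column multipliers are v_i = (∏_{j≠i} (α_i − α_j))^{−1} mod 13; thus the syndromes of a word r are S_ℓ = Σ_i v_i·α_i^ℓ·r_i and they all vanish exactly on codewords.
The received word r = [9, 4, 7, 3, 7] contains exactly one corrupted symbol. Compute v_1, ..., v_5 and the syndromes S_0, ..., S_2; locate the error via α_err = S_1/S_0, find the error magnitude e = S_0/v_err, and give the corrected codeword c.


S = (1, 9, 3), error at position 5, error magnitude e = 6, c = [9, 4, 7, 3, 1].

Step 1: column multipliers v_i = (∏_{j≠i}(α_i − α_j))^{−1} mod 13.
  i = 1 (α = 7): (7−5)(7−1)(7−2)(7−9) = 2·6·5·(−2) = −120 ≡ 10, so v_1 = 10^{−1} = 4 (mod 13).
  i = 2 (α = 5): (5−7)(5−1)(5−2)(5−9) = (−2)·4·3·(−4) = 96 ≡ 5, so v_2 = 5^{−1} = 8 (mod 13).
  i = 3 (α = 1): (1−7)(1−5)(1−2)(1−9) = (−6)·(−4)·(−1)·(−8) = 192 ≡ 10, so v_3 = 10^{−1} = 4 (mod 13).
  i = 4 (α = 2): (2−7)(2−5)(2−1)(2−9) = (−5)·(−3)·1·(−7) = −105 ≡ 12, so v_4 = 12^{−1} = 12 (mod 13).
  i = 5 (α = 9): (9−7)(9−5)(9−1)(9−2) = 2·4·8·7 = 448 ≡ 6, so v_5 = 6^{−1} = 11 (mod 13).
  v = [4, 8, 4, 12, 11].
Step 2: syndromes of r = [9, 4, 7, 3, 7] (all sums mod 13).
  S_0 = Σ v_i r_i = 4·9 + 8·4 + 4·7 + 12·3 + 11·7 = 209 ≡ 1.
  S_1 = Σ v_i α_i r_i = 4·7·9 + 8·5·4 + 4·1·7 + 12·2·3 + 11·9·7 = 1205 ≡ 9.
  α_i^2 mod 13 = [10, 12, 1, 4, 3].
  S_2 = Σ v_i α_i^2 r_i = 4·10·9 + 8·12·4 + 4·1·7 + 12·4·3 + 11·3·7 = 1147 ≡ 3.
  S = (1, 9, 3) ≠ 0, so r is not a codeword (an error is present).
Step 3: locate the error. For a single error e at position i, S_ℓ = v_i·e·α_i^ℓ, so α_err = S_1/S_0.
  S_0^{−1} = 1^{−1} = 1 (mod 13), so α_err = 9·1 = 9 ≡ 9 = α_5. Error position i = 5.
  Consistency check: S_2/S_1 = 3·3 = 9 ≡ 9 = α_err ✓ (single-error assumption holds).
Step 4: error magnitude e = S_0/v_5 = S_0·∏_{j≠5}(α_5 − α_j) = 1·6 = 6 ≡ 6 (mod 13).
Step 5: correct position 5: c_5 = r_5 − e = 7 − 6 ≡ 1 (mod 13). Hence c = [9, 4, 7, 3, 1].
  Check: interpolating c through the α_i gives m(x) = 11 + 9·x (degree < 2) with m(α_i) = c_i for every i, so c is indeed a codeword.


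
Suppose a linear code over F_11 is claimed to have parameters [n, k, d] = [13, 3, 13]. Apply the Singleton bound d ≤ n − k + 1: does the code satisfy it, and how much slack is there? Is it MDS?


Singleton RHS = n − k + 1 = 11, slack = -2, bound violated (no such code; not MDS).

Singleton bound: d ≤ n − k + 1.
Here n = 13, k = 3, so n − k + 1 = 11.
Given d = 13, check d ≤ 11: NO.
Slack = (n − k + 1) − d = -2.
The slack is negative: d = 13 exceeds n − k + 1 = 11 by 2, so the Singleton bound is violated and no linear [13, 3, 13]_11 code can exist. In particular it is not MDS (MDS requires d = n − k + 1 exactly).
Description: the claimed parameters are [13, 3, 13]_11; such a code would be impossible (violates the Singleton bound).


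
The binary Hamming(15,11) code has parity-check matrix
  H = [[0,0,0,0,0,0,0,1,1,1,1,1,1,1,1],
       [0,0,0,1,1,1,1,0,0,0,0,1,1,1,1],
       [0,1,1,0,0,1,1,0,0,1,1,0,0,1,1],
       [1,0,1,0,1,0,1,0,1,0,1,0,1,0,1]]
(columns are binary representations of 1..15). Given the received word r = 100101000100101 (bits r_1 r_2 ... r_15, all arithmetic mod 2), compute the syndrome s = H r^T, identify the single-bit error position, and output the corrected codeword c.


s = (1, 0, 1, 1)^T, error position = 11, corrected codeword c = 100101000110101

Compute s = H r^T mod 2 one row at a time:
  s_1 = 0 + 0 + 1 + 0 + 0 + 1 + 0 + 1 = 3 ≡ 1 (mod 2).
  s_2 = 1 + 0 + 1 + 0 + 0 + 1 + 0 + 1 = 4 ≡ 0 (mod 2).
  s_3 = 0 + 0 + 1 + 0 + 1 + 0 + 0 + 1 = 3 ≡ 1 (mod 2).
  s_4 = 1 + 0 + 0 + 0 + 0 + 0 + 1 + 1 = 3 ≡ 1 (mod 2).
s = (1, 0, 1, 1)^T — this equals column 11 of H (binary 1011), so error is at position 11.
Correct: flip bit 11 of r = 100101000100101 to get c = 100101000110101.


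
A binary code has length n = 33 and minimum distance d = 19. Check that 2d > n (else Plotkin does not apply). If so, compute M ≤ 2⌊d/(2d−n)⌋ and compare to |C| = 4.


Plotkin bound M ≤ 6; given |C| = 4 ≤ bound (satisfied).

Check applicability: 2d = 38, n = 33.
2d − n = 5 > 0, so Plotkin applies.
Compute d/(2d−n) = 19/5 ≈ 3.8000.
⌊d/(2d−n)⌋ = 3.
Plotkin bound: M ≤ 2·3 = 6.
Given |C| = 4, check: satisfied.
This |C| is below the Plotkin bound.


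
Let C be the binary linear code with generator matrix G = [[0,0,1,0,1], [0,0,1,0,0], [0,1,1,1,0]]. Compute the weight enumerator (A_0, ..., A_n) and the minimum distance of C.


Weight distribution: A_0 = 1, A_1 = 2, A_2 = 2, A_3 = 2, A_4 = 1. Minimum distance d = 1.

Enumerate all 2^3 = 8 messages m ∈ F_2^3.
For each, compute codeword c = mG in F_2^5, then tally its weight.
  m = 000 → c = 00000, weight = 0.
  m = 100 → c = 00101, weight = 2.
  m = 010 → c = 00100, weight = 1.
  m = 110 → c = 00001, weight = 1.
  m = 001 → c = 01110, weight = 3.
  m = 101 → c = 01011, weight = 3.
  m = 011 → c = 01010, weight = 2.
  m = 111 → c = 01111, weight = 4.
Tally weights:
  weight 0: 1 codewords.
  weight 1: 2 codewords.
  weight 2: 2 codewords.
  weight 3: 2 codewords.
  weight 4: 1 codewords.
Minimum distance d = smallest w > 0 with A_w > 0 = 1.
Sanity: Σ A_w = 8 = 2^3 = 8 ✓.


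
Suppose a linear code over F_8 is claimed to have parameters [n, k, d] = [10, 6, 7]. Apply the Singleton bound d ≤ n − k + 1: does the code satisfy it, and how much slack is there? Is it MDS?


Singleton RHS = n − k + 1 = 5, slack = -2, bound violated (no such code; not MDS).

Singleton bound: d ≤ n − k + 1.
Here n = 10, k = 6, so n − k + 1 = 5.
Given d = 7, check d ≤ 5: NO.
Slack = (n − k + 1) − d = -2.
The slack is negative: d = 7 exceeds n − k + 1 = 5 by 2, so the Singleton bound is violated and no linear [10, 6, 7]_8 code can exist. In particular it is not MDS (MDS requires d = n − k + 1 exactly).
Description: the claimed parameters are [10, 6, 7]_8; such a code would be impossible (violates the Singleton bound).


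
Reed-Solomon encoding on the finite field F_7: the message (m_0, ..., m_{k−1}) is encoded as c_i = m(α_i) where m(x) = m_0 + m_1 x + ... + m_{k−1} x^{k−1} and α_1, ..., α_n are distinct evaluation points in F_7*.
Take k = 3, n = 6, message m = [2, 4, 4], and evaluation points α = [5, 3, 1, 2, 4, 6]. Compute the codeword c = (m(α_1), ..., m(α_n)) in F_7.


c = [3, 1, 3, 5, 5, 2]

Message polynomial: m(x) = 2 + 4·x + 4·x^2 (mod 7).
For each evaluation point α_i, compute m(α_i) mod 7:
  α_1 = 5: Horner steps 4 → 3 → 3, so m(5) = 3.
  α_2 = 3: Horner steps 4 → 2 → 1, so m(3) = 1.
  α_3 = 1: Horner steps 4 → 1 → 3, so m(1) = 3.
  α_4 = 2: Horner steps 4 → 5 → 5, so m(2) = 5.
  α_5 = 4: Horner steps 4 → 6 → 5, so m(4) = 5.
  α_6 = 6: Horner steps 4 → 0 → 2, so m(6) = 2.
Codeword c = [3, 1, 3, 5, 5, 2] ∈ F_7^6.


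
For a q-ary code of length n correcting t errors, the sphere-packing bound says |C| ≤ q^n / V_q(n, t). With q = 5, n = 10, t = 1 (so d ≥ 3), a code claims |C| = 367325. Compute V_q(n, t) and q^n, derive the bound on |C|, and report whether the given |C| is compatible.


V_q(n, t) = 41, q^n = 9765625, Hamming bound = 238185, |C| = 367325 > bound (violated).

Step 1: Compute V_q(n, t) = Σ_{j=0}^1 C(n, j) (q−1)^j.
  j = 0: C(10,0)·(4)^0 = 1·1 = 1.
  j = 1: C(10,1)·(4)^1 = 10·4 = 40.
  V_q(n, t) = 1 + 40 = 41.
Step 2: q^n = 5^10 = 9765625.
Step 3: Hamming bound ⌊q^n / V_q(n,t)⌋ = ⌊9765625/41⌋ = 238185.
Step 4: Compare |C| = 367325 to 238185: violated.
The claimed |C| lies above the Hamming bound, so no 5-ary code of length 10 with d ≥ 3 can have 367325 codewords.


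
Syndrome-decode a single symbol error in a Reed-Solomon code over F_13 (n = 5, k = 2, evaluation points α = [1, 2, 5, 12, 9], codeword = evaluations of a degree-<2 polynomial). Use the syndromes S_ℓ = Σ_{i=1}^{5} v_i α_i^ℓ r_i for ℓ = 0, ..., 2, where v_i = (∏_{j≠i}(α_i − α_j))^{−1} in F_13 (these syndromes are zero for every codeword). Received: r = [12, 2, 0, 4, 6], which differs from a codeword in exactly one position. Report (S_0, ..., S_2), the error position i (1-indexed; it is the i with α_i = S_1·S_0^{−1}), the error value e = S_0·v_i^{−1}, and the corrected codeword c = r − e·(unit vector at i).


S = (5, 5, 5), error at position 1, error magnitude e = 5, c = [7, 2, 0, 4, 6].

Step 1: column multipliers v_i = (∏_{j≠i}(α_i − α_j))^{−1} mod 13.
  i = 1 (α = 1): (1−2)(1−5)(1−12)(1−9) = (−1)·(−4)·(−11)·(−8) = 352 ≡ 1, so v_1 = 1^{−1} = 1 (mod 13).
  i = 2 (α = 2): (2−1)(2−5)(2−12)(2−9) = 1·(−3)·(−10)·(−7) = −210 ≡ 11, so v_2 = 11^{−1} = 6 (mod 13).
  i = 3 (α = 5): (5−1)(5−2)(5−12)(5−9) = 4·3·(−7)·(−4) = 336 ≡ 11, so v_3 = 11^{−1} = 6 (mod 13).
  i = 4 (α = 12): (12−1)(12−2)(12−5)(12−9) = 11·10·7·3 = 2310 ≡ 9, so v_4 = 9^{−1} = 3 (mod 13).
  i = 5 (α = 9): (9−1)(9−2)(9−5)(9−12) = 8·7·4·(−3) = −672 ≡ 4, so v_5 = 4^{−1} = 10 (mod 13).
  v = [1, 6, 6, 3, 10].
Step 2: syndromes of r = [12, 2, 0, 4, 6] (all sums mod 13).
  S_0 = Σ v_i r_i = 1·12 + 6·2 + 6·0 + 3·4 + 10·6 = 96 ≡ 5.
  S_1 = Σ v_i α_i r_i = 1·1·12 + 6·2·2 + 6·5·0 + 3·12·4 + 10·9·6 = 720 ≡ 5.
  α_i^2 mod 13 = [1, 4, 12, 1, 3].
  S_2 = Σ v_i α_i^2 r_i = 1·1·12 + 6·4·2 + 6·12·0 + 3·1·4 + 10·3·6 = 252 ≡ 5.
  S = (5, 5, 5) ≠ 0, so r is not a codeword (an error is present).
Step 3: locate the error. For a single error e at position i, S_ℓ = v_i·e·α_i^ℓ, so α_err = S_1/S_0.
  S_0^{−1} = 5^{−1} = 8 (mod 13), so α_err = 5·8 = 40 ≡ 1 = α_1. Error position i = 1.
  Consistency check: S_2/S_1 = 5·8 = 40 ≡ 1 = α_err ✓ (single-error assumption holds).
Step 4: error magnitude e = S_0/v_1 = S_0·∏_{j≠1}(α_1 − α_j) = 5·1 = 5 ≡ 5 (mod 13).
Step 5: correct position 1: c_1 = r_1 − e = 12 − 5 ≡ 7 (mod 13). Hence c = [7, 2, 0, 4, 6].
  Check: interpolating c through the α_i gives m(x) = 12 + 8·x (degree < 2) with m(α_i) = c_i for every i, so c is indeed a codeword.


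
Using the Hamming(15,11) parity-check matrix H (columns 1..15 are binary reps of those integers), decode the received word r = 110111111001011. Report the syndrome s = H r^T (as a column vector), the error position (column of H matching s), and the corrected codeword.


s = (1, 1, 1, 1)^T, error position = 15, corrected codeword c = 110111111001010

Compute s = H r^T mod 2 one row at a time:
  s_1 = 1 + 1 + 0 + 0 + 1 + 0 + 1 + 1 = 5 ≡ 1 (mod 2).
  s_2 = 1 + 1 + 1 + 1 + 1 + 0 + 1 + 1 = 7 ≡ 1 (mod 2).
  s_3 = 1 + 0 + 1 + 1 + 0 + 0 + 1 + 1 = 5 ≡ 1 (mod 2).
  s_4 = 1 + 0 + 1 + 1 + 1 + 0 + 0 + 1 = 5 ≡ 1 (mod 2).
s = (1, 1, 1, 1)^T — this equals column 15 of H (binary 1111), so error is at position 15.
Correct: flip bit 15 of r = 110111111001011 to get c = 110111111001010.


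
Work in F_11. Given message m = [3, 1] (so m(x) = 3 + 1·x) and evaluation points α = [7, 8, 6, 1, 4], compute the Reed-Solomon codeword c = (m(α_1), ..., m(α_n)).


c = [10, 0, 9, 4, 7]

Message polynomial: m(x) = 3 + 1·x (mod 11).
For each evaluation point α_i, compute m(α_i) mod 11:
  α_1 = 7: Horner steps 1 → 10, so m(7) = 10.
  α_2 = 8: Horner steps 1 → 0, so m(8) = 0.
  α_3 = 6: Horner steps 1 → 9, so m(6) = 9.
  α_4 = 1: Horner steps 1 → 4, so m(1) = 4.
  α_5 = 4: Horner steps 1 → 7, so m(4) = 7.
Codeword c = [10, 0, 9, 4, 7] ∈ F_11^5.


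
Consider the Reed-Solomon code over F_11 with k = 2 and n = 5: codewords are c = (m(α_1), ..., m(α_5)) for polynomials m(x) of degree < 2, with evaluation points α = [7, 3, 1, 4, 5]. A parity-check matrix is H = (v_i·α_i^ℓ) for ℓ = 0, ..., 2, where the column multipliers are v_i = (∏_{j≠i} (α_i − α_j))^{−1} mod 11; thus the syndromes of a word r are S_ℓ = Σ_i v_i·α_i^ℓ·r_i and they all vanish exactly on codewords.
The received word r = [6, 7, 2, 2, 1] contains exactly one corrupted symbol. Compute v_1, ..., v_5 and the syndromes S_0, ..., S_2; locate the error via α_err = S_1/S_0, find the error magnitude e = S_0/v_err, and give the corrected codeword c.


S = (1, 4, 5), error at position 4, error magnitude e = 9, c = [6, 7, 2, 4, 1].

Step 1: column multipliers v_i = (∏_{j≠i}(α_i − α_j))^{−1} mod 11.
  i = 1 (α = 7): (7−3)(7−1)(7−4)(7−5) = 4·6·3·2 = 144 ≡ 1, so v_1 = 1^{−1} = 1 (mod 11).
  i = 2 (α = 3): (3−7)(3−1)(3−4)(3−5) = (−4)·2·(−1)·(−2) = −16 ≡ 6, so v_2 = 6^{−1} = 2 (mod 11).
  i = 3 (α = 1): (1−7)(1−3)(1−4)(1−5) = (−6)·(−2)·(−3)·(−4) = 144 ≡ 1, so v_3 = 1^{−1} = 1 (mod 11).
  i = 4 (α = 4): (4−7)(4−3)(4−1)(4−5) = (−3)·1·3·(−1) = 9 ≡ 9, so v_4 = 9^{−1} = 5 (mod 11).
  i = 5 (α = 5): (5−7)(5−3)(5−1)(5−4) = (−2)·2·4·1 = −16 ≡ 6, so v_5 = 6^{−1} = 2 (mod 11).
  v = [1, 2, 1, 5, 2].
Step 2: syndromes of r = [6, 7, 2, 2, 1] (all sums mod 11).
  S_0 = Σ v_i r_i = 1·6 + 2·7 + 1·2 + 5·2 + 2·1 = 34 ≡ 1.
  S_1 = Σ v_i α_i r_i = 1·7·6 + 2·3·7 + 1·1·2 + 5·4·2 + 2·5·1 = 136 ≡ 4.
  α_i^2 mod 11 = [5, 9, 1, 5, 3].
  S_2 = Σ v_i α_i^2 r_i = 1·5·6 + 2·9·7 + 1·1·2 + 5·5·2 + 2·3·1 = 214 ≡ 5.
  S = (1, 4, 5) ≠ 0, so r is not a codeword (an error is present).
Step 3: locate the error. For a single error e at position i, S_ℓ = v_i·e·α_i^ℓ, so α_err = S_1/S_0.
  S_0^{−1} = 1^{−1} = 1 (mod 11), so α_err = 4·1 = 4 ≡ 4 = α_4. Error position i = 4.
  Consistency check: S_2/S_1 = 5·3 = 15 ≡ 4 = α_err ✓ (single-error assumption holds).
Step 4: error magnitude e = S_0/v_4 = S_0·∏_{j≠4}(α_4 − α_j) = 1·9 = 9 ≡ 9 (mod 11).
Step 5: correct position 4: c_4 = r_4 − e = 2 − 9 ≡ 4 (mod 11). Hence c = [6, 7, 2, 4, 1].
  Check: interpolating c through the α_i gives m(x) = 5 + 8·x (degree < 2) with m(α_i) = c_i for every i, so c is indeed a codeword.


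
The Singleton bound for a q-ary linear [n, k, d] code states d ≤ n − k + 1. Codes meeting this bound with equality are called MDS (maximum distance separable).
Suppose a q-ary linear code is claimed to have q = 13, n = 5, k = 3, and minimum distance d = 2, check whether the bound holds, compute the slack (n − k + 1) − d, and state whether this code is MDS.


Singleton RHS = n − k + 1 = 3, slack = 1, bound satisfied, not MDS.

Singleton bound: d ≤ n − k + 1.
Here n = 5, k = 3, so n − k + 1 = 3.
Given d = 2, check d ≤ 3: YES.
Slack = (n − k + 1) − d = 1.
The code is NOT MDS (slack = 1 > 0).
Description: the claimed parameters are [5, 3, 2]_13; such a code would be non-MDS.


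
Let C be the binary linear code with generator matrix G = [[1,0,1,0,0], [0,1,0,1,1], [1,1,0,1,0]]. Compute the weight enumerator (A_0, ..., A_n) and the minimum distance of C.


Weight distribution: A_0 = 1, A_2 = 3, A_3 = 3, A_5 = 1. Minimum distance d = 2.

Enumerate all 2^3 = 8 messages m ∈ F_2^3.
For each, compute codeword c = mG in F_2^5, then tally its weight.
  m = 000 → c = 00000, weight = 0.
  m = 100 → c = 10100, weight = 2.
  m = 010 → c = 01011, weight = 3.
  m = 110 → c = 11111, weight = 5.
  m = 001 → c = 11010, weight = 3.
  m = 101 → c = 01110, weight = 3.
  m = 011 → c = 10001, weight = 2.
  m = 111 → c = 00101, weight = 2.
Tally weights:
  weight 0: 1 codewords.
  weight 2: 3 codewords.
  weight 3: 3 codewords.
  weight 5: 1 codewords.
Minimum distance d = smallest w > 0 with A_w > 0 = 2.
Sanity: Σ A_w = 8 = 2^3 = 8 ✓.


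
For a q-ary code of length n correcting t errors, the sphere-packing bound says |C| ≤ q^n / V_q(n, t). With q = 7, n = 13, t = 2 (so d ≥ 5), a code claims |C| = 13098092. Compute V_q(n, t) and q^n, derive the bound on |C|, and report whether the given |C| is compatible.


V_q(n, t) = 2887, q^n = 96889010407, Hamming bound = 33560446, |C| = 13098092 ≤ bound (satisfied).

Step 1: Compute V_q(n, t) = Σ_{j=0}^2 C(n, j) (q−1)^j.
  j = 0: C(13,0)·(6)^0 = 1·1 = 1.
  j = 1: C(13,1)·(6)^1 = 13·6 = 78.
  j = 2: C(13,2)·(6)^2 = 78·36 = 2808.
  V_q(n, t) = 1 + 78 + 2808 = 2887.
Step 2: q^n = 7^13 = 96889010407.
Step 3: Hamming bound ⌊q^n / V_q(n,t)⌋ = ⌊96889010407/2887⌋ = 33560446.
Step 4: Compare |C| = 13098092 to 33560446: satisfied.
The claimed |C| lies below the Hamming bound.


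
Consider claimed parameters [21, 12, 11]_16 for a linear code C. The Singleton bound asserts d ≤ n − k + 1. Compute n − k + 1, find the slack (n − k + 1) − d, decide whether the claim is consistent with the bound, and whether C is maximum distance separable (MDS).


Singleton RHS = n − k + 1 = 10, slack = -1, bound violated (no such code; not MDS).

Singleton bound: d ≤ n − k + 1.
Here n = 21, k = 12, so n − k + 1 = 10.
Given d = 11, check d ≤ 10: NO.
Slack = (n − k + 1) − d = -1.
The slack is negative: d = 11 exceeds n − k + 1 = 10 by 1, so the Singleton bound is violated and no linear [21, 12, 11]_16 code can exist. In particular it is not MDS (MDS requires d = n − k + 1 exactly).
Description: the claimed parameters are [21, 12, 11]_16; such a code would be impossible (violates the Singleton bound).


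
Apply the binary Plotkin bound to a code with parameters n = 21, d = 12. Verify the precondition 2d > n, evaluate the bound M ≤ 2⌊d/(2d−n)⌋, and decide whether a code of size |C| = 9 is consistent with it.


Plotkin bound M ≤ 8; given |C| = 9 > bound (violated).

Check applicability: 2d = 24, n = 21.
2d − n = 3 > 0, so Plotkin applies.
Compute d/(2d−n) = 12/3 ≈ 4.0000.
⌊d/(2d−n)⌋ = 4.
Plotkin bound: M ≤ 2·4 = 8.
Given |C| = 9, check: VIOLATED.
This |C| is above the Plotkin bound, so no binary code with n = 21, d = 12 and 9 codewords exists.


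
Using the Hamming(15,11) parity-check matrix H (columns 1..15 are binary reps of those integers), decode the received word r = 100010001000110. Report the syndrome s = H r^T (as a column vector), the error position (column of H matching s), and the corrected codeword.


s = (1, 1, 1, 0)^T, error position = 14, corrected codeword c = 100010001000100

Compute s = H r^T mod 2 one row at a time:
  s_1 = 0 + 1 + 0 + 0 + 0 + 1 + 1 + 0 = 3 ≡ 1 (mod 2).
  s_2 = 0 + 1 + 0 + 0 + 0 + 1 + 1 + 0 = 3 ≡ 1 (mod 2).
  s_3 = 0 + 0 + 0 + 0 + 0 + 0 + 1 + 0 = 1 ≡ 1 (mod 2).
  s_4 = 1 + 0 + 1 + 0 + 1 + 0 + 1 + 0 = 4 ≡ 0 (mod 2).
s = (1, 1, 1, 0)^T — this equals column 14 of H (binary 1110), so error is at position 14.
Correct: flip bit 14 of r = 100010001000110 to get c = 100010001000100.


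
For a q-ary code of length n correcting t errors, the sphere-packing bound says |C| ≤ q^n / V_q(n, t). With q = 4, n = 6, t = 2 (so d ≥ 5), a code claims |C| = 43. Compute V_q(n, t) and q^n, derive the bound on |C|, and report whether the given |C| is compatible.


V_q(n, t) = 154, q^n = 4096, Hamming bound = 26, |C| = 43 > bound (violated).

Step 1: Compute V_q(n, t) = Σ_{j=0}^2 C(n, j) (q−1)^j.
  j = 0: C(6,0)·(3)^0 = 1·1 = 1.
  j = 1: C(6,1)·(3)^1 = 6·3 = 18.
  j = 2: C(6,2)·(3)^2 = 15·9 = 135.
  V_q(n, t) = 1 + 18 + 135 = 154.
Step 2: q^n = 4^6 = 4096.
Step 3: Hamming bound ⌊q^n / V_q(n,t)⌋ = ⌊4096/154⌋ = 26.
Step 4: Compare |C| = 43 to 26: violated.
The claimed |C| lies above the Hamming bound, so no 4-ary code of length 6 with d ≥ 5 can have 43 codewords.


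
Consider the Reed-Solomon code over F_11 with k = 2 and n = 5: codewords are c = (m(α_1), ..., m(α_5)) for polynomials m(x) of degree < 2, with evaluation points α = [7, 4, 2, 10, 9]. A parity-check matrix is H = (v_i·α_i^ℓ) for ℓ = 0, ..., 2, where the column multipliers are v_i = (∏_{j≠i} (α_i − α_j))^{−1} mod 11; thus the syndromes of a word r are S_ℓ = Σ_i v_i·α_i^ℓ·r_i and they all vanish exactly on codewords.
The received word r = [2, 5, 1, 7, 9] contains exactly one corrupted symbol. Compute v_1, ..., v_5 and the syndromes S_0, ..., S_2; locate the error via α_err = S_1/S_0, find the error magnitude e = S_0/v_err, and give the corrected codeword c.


S = (9, 3, 1), error at position 2, error magnitude e = 8, c = [2, 8, 1, 7, 9].

Step 1: column multipliers v_i = (∏_{j≠i}(α_i − α_j))^{−1} mod 11.
  i = 1 (α = 7): (7−4)(7−2)(7−10)(7−9) = 3·5·(−3)·(−2) = 90 ≡ 2, so v_1 = 2^{−1} = 6 (mod 11).
  i = 2 (α = 4): (4−7)(4−2)(4−10)(4−9) = (−3)·2·(−6)·(−5) = −180 ≡ 7, so v_2 = 7^{−1} = 8 (mod 11).
  i = 3 (α = 2): (2−7)(2−4)(2−10)(2−9) = (−5)·(−2)·(−8)·(−7) = 560 ≡ 10, so v_3 = 10^{−1} = 10 (mod 11).
  i = 4 (α = 10): (10−7)(10−4)(10−2)(10−9) = 3·6·8·1 = 144 ≡ 1, so v_4 = 1^{−1} = 1 (mod 11).
  i = 5 (α = 9): (9−7)(9−4)(9−2)(9−10) = 2·5·7·(−1) = −70 ≡ 7, so v_5 = 7^{−1} = 8 (mod 11).
  v = [6, 8, 10, 1, 8].
Step 2: syndromes of r = [2, 5, 1, 7, 9] (all sums mod 11).
  S_0 = Σ v_i r_i = 6·2 + 8·5 + 10·1 + 1·7 + 8·9 = 141 ≡ 9.
  S_1 = Σ v_i α_i r_i = 6·7·2 + 8·4·5 + 10·2·1 + 1·10·7 + 8·9·9 = 982 ≡ 3.
  α_i^2 mod 11 = [5, 5, 4, 1, 4].
  S_2 = Σ v_i α_i^2 r_i = 6·5·2 + 8·5·5 + 10·4·1 + 1·1·7 + 8·4·9 = 595 ≡ 1.
  S = (9, 3, 1) ≠ 0, so r is not a codeword (an error is present).
Step 3: locate the error. For a single error e at position i, S_ℓ = v_i·e·α_i^ℓ, so α_err = S_1/S_0.
  S_0^{−1} = 9^{−1} = 5 (mod 11), so α_err = 3·5 = 15 ≡ 4 = α_2. Error position i = 2.
  Consistency check: S_2/S_1 = 1·4 = 4 ≡ 4 = α_err ✓ (single-error assumption holds).
Step 4: error magnitude e = S_0/v_2 = S_0·∏_{j≠2}(α_2 − α_j) = 9·7 = 63 ≡ 8 (mod 11).
Step 5: correct position 2: c_2 = r_2 − e = 5 − 8 ≡ 8 (mod 11). Hence c = [2, 8, 1, 7, 9].
  Check: interpolating c through the α_i gives m(x) = 5 + 9·x (degree < 2) with m(α_i) = c_i for every i, so c is indeed a codeword.


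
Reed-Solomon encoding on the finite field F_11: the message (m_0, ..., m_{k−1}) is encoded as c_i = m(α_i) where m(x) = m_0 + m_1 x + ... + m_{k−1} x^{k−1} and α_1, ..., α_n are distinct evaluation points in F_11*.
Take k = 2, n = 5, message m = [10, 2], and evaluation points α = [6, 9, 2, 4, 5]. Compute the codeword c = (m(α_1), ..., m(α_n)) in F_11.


c = [0, 6, 3, 7, 9]

Message polynomial: m(x) = 10 + 2·x (mod 11).
For each evaluation point α_i, compute m(α_i) mod 11:
  α_1 = 6: Horner steps 2 → 0, so m(6) = 0.
  α_2 = 9: Horner steps 2 → 6, so m(9) = 6.
  α_3 = 2: Horner steps 2 → 3, so m(2) = 3.
  α_4 = 4: Horner steps 2 → 7, so m(4) = 7.
  α_5 = 5: Horner steps 2 → 9, so m(5) = 9.
Codeword c = [0, 6, 3, 7, 9] ∈ F_11^5.


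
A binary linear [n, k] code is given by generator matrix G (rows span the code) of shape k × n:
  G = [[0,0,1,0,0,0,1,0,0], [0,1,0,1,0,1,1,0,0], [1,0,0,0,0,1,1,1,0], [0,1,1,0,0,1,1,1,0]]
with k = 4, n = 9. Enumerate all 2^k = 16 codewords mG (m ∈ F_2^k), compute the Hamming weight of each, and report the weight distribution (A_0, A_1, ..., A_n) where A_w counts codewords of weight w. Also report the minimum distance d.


Weight distribution: A_0 = 1, A_2 = 1, A_3 = 6, A_4 = 5, A_5 = 2, A_6 = 1. Minimum distance d = 2.

Enumerate all 2^4 = 16 messages m ∈ F_2^4.
For each, compute codeword c = mG in F_2^9, then tally its weight.
  m = 0000 → c = 000000000, weight = 0.
  m = 1000 → c = 001000100, weight = 2.
  m = 0100 → c = 010101100, weight = 4.
  m = 1100 → c = 011101000, weight = 4.
  m = 0010 → c = 100001110, weight = 4.
  m = 1010 → c = 101001010, weight = 4.
  m = 0110 → c = 110100010, weight = 4.
  m = 1110 → c = 111100110, weight = 6.
  m = 0001 → c = 011001110, weight = 5.
  m = 1001 → c = 010001010, weight = 3.
  m = 0101 → c = 001100010, weight = 3.
  m = 1101 → c = 000100110, weight = 3.
  m = 0011 → c = 111000000, weight = 3.
  m = 1011 → c = 110000100, weight = 3.
  m = 0111 → c = 101101100, weight = 5.
  m = 1111 → c = 100101000, weight = 3.
Tally weights:
  weight 0: 1 codewords.
  weight 2: 1 codewords.
  weight 3: 6 codewords.
  weight 4: 5 codewords.
  weight 5: 2 codewords.
  weight 6: 1 codewords.
Minimum distance d = smallest w > 0 with A_w > 0 = 2.
Sanity: Σ A_w = 16 = 2^4 = 16 ✓.


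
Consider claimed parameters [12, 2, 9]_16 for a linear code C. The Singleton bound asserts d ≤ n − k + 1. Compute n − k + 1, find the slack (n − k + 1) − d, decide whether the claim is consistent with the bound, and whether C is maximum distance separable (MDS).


Singleton RHS = n − k + 1 = 11, slack = 2, bound satisfied, not MDS.

Singleton bound: d ≤ n − k + 1.
Here n = 12, k = 2, so n − k + 1 = 11.
Given d = 9, check d ≤ 11: YES.
Slack = (n − k + 1) − d = 2.
The code is NOT MDS (slack = 2 > 0).
Description: the claimed parameters are [12, 2, 9]_16; such a code would be non-MDS.


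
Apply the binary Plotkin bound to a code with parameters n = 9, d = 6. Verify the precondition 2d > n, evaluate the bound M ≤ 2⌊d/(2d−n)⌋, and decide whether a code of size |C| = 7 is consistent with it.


Plotkin bound M ≤ 4; given |C| = 7 > bound (violated).

Check applicability: 2d = 12, n = 9.
2d − n = 3 > 0, so Plotkin applies.
Compute d/(2d−n) = 6/3 ≈ 2.0000.
⌊d/(2d−n)⌋ = 2.
Plotkin bound: M ≤ 2·2 = 4.
Given |C| = 7, check: VIOLATED.
This |C| is above the Plotkin bound, so no binary code with n = 9, d = 6 and 7 codewords exists.


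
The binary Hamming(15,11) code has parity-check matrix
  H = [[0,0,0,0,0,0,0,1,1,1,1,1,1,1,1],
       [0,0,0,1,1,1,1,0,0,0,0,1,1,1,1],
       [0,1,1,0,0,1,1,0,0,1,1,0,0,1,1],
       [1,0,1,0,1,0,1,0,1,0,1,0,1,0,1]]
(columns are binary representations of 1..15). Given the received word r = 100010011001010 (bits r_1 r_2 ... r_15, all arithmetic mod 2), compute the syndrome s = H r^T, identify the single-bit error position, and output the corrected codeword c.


s = (0, 1, 1, 1)^T, error position = 7, corrected codeword c = 100010111001010

Compute s = H r^T mod 2 one row at a time:
  s_1 = 1 + 1 + 0 + 0 + 1 + 0 + 1 + 0 = 4 ≡ 0 (mod 2).
  s_2 = 0 + 1 + 0 + 0 + 1 + 0 + 1 + 0 = 3 ≡ 1 (mod 2).
  s_3 = 0 + 0 + 0 + 0 + 0 + 0 + 1 + 0 = 1 ≡ 1 (mod 2).
  s_4 = 1 + 0 + 1 + 0 + 1 + 0 + 0 + 0 = 3 ≡ 1 (mod 2).
s = (0, 1, 1, 1)^T — this equals column 7 of H (binary 0111), so error is at position 7.
Correct: flip bit 7 of r = 100010011001010 to get c = 100010111001010.


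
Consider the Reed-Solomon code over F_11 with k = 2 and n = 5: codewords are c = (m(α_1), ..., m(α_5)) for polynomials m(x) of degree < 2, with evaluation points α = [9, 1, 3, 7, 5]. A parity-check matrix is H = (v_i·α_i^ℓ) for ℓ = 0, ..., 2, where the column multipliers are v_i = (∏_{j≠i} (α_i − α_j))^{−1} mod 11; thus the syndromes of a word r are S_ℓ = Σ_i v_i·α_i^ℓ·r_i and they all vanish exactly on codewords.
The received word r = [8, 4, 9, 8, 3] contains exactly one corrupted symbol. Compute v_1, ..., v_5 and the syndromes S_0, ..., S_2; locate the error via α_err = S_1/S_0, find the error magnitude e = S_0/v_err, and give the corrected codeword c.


S = (5, 1, 9), error at position 1, error magnitude e = 6, c = [2, 4, 9, 8, 3].

Step 1: column multipliers v_i = (∏_{j≠i}(α_i − α_j))^{−1} mod 11.
  i = 1 (α = 9): (9−1)(9−3)(9−7)(9−5) = 8·6·2·4 = 384 ≡ 10, so v_1 = 10^{−1} = 10 (mod 11).
  i = 2 (α = 1): (1−9)(1−3)(1−7)(1−5) = (−8)·(−2)·(−6)·(−4) = 384 ≡ 10, so v_2 = 10^{−1} = 10 (mod 11).
  i = 3 (α = 3): (3−9)(3−1)(3−7)(3−5) = (−6)·2·(−4)·(−2) = −96 ≡ 3, so v_3 = 3^{−1} = 4 (mod 11).
  i = 4 (α = 7): (7−9)(7−1)(7−3)(7−5) = (−2)·6·4·2 = −96 ≡ 3, so v_4 = 3^{−1} = 4 (mod 11).
  i = 5 (α = 5): (5−9)(5−1)(5−3)(5−7) = (−4)·4·2·(−2) = 64 ≡ 9, so v_5 = 9^{−1} = 5 (mod 11).
  v = [10, 10, 4, 4, 5].
Step 2: syndromes of r = [8, 4, 9, 8, 3] (all sums mod 11).
  S_0 = Σ v_i r_i = 10·8 + 10·4 + 4·9 + 4·8 + 5·3 = 203 ≡ 5.
  S_1 = Σ v_i α_i r_i = 10·9·8 + 10·1·4 + 4·3·9 + 4·7·8 + 5·5·3 = 1167 ≡ 1.
  α_i^2 mod 11 = [4, 1, 9, 5, 3].
  S_2 = Σ v_i α_i^2 r_i = 10·4·8 + 10·1·4 + 4·9·9 + 4·5·8 + 5·3·3 = 889 ≡ 9.
  S = (5, 1, 9) ≠ 0, so r is not a codeword (an error is present).
Step 3: locate the error. For a single error e at position i, S_ℓ = v_i·e·α_i^ℓ, so α_err = S_1/S_0.
  S_0^{−1} = 5^{−1} = 9 (mod 11), so α_err = 1·9 = 9 ≡ 9 = α_1. Error position i = 1.
  Consistency check: S_2/S_1 = 9·1 = 9 ≡ 9 = α_err ✓ (single-error assumption holds).
Step 4: error magnitude e = S_0/v_1 = S_0·∏_{j≠1}(α_1 − α_j) = 5·10 = 50 ≡ 6 (mod 11).
Step 5: correct position 1: c_1 = r_1 − e = 8 − 6 ≡ 2 (mod 11). Hence c = [2, 4, 9, 8, 3].
  Check: interpolating c through the α_i gives m(x) = 7 + 8·x (degree < 2) with m(α_i) = c_i for every i, so c is indeed a codeword.


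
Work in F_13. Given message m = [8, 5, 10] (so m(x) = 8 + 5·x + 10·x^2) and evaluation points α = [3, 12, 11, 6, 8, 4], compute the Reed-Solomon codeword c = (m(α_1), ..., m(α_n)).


c = [9, 0, 12, 8, 12, 6]

Message polynomial: m(x) = 8 + 5·x + 10·x^2 (mod 13).
For each evaluation point α_i, compute m(α_i) mod 13:
  α_1 = 3: Horner steps 10 → 9 → 9, so m(3) = 9.
  α_2 = 12: Horner steps 10 → 8 → 0, so m(12) = 0.
  α_3 = 11: Horner steps 10 → 11 → 12, so m(11) = 12.
  α_4 = 6: Horner steps 10 → 0 → 8, so m(6) = 8.
  α_5 = 8: Horner steps 10 → 7 → 12, so m(8) = 12.
  α_6 = 4: Horner steps 10 → 6 → 6, so m(4) = 6.
Codeword c = [9, 0, 12, 8, 12, 6] ∈ F_13^6.
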